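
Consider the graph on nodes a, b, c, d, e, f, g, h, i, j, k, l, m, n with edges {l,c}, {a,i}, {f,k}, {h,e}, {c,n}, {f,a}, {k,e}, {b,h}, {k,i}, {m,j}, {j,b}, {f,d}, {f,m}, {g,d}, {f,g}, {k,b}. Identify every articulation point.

c, f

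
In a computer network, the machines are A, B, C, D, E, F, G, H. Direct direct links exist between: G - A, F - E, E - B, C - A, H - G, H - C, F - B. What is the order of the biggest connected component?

4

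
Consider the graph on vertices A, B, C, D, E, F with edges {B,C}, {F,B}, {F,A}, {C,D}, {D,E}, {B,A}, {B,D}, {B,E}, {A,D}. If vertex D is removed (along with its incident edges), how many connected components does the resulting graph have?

1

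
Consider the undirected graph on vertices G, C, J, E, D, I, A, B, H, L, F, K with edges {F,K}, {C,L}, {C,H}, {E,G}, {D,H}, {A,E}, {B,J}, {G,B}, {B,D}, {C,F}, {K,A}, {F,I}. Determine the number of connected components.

1

Starting from A we can reach A, B, C, D, E, F, G, H, I, J, K, L. That is one component of size 12.
Total: 1 component.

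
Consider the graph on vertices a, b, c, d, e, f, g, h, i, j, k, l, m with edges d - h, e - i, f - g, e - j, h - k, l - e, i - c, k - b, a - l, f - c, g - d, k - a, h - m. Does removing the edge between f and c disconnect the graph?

No

After removing f - c, the path f-g-d-h-k-a-l-e-i-c still connects them, so the edge is not a bridge.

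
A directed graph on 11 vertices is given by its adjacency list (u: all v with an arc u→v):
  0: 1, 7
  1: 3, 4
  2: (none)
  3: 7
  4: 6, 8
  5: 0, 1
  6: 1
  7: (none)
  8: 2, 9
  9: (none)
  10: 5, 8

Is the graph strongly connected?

There is no directed path from 7 to 0, so the graph is not strongly connected.

No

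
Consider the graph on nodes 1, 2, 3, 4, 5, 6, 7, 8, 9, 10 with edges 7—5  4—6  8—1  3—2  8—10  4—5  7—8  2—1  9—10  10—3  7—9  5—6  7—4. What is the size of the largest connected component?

10

Starting from 1 we can reach 1, 2, 3, 4, 5, 6, 7, 8, 9, 10. That is one component of size 10.
The largest has 10 vertices.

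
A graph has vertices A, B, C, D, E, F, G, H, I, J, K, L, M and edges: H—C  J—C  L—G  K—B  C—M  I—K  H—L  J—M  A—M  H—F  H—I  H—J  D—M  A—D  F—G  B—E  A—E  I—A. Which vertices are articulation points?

H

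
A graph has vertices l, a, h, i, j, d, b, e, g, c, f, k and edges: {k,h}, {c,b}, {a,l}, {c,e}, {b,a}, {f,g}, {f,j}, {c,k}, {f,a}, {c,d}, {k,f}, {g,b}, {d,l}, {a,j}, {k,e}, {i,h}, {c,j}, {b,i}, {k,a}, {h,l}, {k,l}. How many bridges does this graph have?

The edges on the cycle k-f-g-b-i-h-l-k are not bridges since each lies on that cycle.
Every edge lies on some cycle, so there are no bridges.

0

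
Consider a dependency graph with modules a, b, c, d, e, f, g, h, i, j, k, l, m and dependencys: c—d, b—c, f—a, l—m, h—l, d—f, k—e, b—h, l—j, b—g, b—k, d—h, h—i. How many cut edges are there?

9

The edges on the cycle b-c-d-h-b are not bridges since each lies on that cycle.
But removing e—k disconnects e from k; removing h—l disconnects h from l; removing d—f disconnects d from f; removing b—k disconnects b from k — these are bridges.
In total 9 edges are bridges.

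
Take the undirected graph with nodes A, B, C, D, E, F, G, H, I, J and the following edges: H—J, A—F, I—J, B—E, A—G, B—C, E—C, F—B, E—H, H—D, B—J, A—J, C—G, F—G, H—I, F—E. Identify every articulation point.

Removing H increases the component count from 1 to 2, so H is a cut vertex.
By contrast removing F leaves 1 component; it is not a cut vertex. No other vertex is a cut vertex either.

H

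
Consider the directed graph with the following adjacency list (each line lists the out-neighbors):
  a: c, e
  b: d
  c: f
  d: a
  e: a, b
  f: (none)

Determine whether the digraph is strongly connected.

No

There is no directed path from c to d, so the graph is not strongly connected.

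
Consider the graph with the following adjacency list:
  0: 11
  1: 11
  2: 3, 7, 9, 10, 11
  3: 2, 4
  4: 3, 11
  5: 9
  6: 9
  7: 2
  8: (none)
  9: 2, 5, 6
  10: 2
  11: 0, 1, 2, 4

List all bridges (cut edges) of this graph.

The edges on the cycle 2-11-4-3-2 are not bridges since each lies on that cycle.
But removing 11-1 disconnects 11 from 1; removing 2-7 disconnects 2 from 7; removing 2-9 disconnects 2 from 9; removing 0-11 disconnects 0 from 11 — these are bridges.
In total 7 edges are bridges.

0-11, 1-11, 10-2, 2-7, 2-9, 5-9, 6-9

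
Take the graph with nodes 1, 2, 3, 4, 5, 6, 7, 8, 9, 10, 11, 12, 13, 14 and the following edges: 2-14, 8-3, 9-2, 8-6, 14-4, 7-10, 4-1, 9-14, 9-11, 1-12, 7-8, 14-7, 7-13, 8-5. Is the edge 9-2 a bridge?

No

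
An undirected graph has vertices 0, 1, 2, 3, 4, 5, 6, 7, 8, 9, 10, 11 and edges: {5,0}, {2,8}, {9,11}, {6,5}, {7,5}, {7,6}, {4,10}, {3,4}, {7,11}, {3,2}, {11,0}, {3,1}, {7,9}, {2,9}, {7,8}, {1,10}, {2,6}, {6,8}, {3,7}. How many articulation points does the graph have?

1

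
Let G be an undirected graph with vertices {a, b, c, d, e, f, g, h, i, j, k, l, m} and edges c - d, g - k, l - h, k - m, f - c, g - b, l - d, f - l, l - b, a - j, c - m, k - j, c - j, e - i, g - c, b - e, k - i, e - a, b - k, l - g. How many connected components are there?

Starting from a we can reach a, b, c, d, e, f, g, h, i, j, k, l, m. That is one component of size 13.
Total: 1 component.

1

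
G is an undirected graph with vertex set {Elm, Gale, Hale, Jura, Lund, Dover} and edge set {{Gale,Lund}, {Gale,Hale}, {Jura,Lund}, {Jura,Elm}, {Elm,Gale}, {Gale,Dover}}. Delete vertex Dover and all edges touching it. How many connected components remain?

1

With Dover gone, the remaining components are: {Elm, Gale, Hale, Jura, Lund}.
That is 1 component.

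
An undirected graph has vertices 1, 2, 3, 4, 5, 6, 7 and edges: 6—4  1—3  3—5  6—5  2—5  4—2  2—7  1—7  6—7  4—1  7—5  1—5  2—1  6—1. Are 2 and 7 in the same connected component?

Yes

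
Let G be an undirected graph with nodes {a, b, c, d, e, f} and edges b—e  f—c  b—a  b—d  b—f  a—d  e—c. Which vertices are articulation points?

b

Removing b increases the component count from 1 to 2, so b is a cut vertex.
By contrast removing a leaves 1 component; it is not a cut vertex. No other vertex is a cut vertex either.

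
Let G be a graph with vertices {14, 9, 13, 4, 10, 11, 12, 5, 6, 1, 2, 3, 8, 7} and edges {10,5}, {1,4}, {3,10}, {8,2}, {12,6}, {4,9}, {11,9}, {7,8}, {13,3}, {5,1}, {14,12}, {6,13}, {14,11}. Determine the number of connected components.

Starting from 2 we can reach 2, 7, 8. That is one component of size 3.
Starting from 1 we can reach 1, 3, 4, 5, 6, 9, 10, 11, 12, 13, 14. That is one component of size 11.
Total: 2 components.

2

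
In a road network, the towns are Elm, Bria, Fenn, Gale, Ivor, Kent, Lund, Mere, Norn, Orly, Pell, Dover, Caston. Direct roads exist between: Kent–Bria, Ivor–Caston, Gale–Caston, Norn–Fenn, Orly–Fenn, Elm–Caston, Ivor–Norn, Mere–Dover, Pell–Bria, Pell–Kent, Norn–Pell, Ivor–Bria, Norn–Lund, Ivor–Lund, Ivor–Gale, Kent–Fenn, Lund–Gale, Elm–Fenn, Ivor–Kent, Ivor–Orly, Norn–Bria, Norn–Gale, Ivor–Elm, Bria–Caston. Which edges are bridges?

Dover-Mere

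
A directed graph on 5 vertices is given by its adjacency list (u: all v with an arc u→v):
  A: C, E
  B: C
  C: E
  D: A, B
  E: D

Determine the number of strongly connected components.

{A, B, C, D, E} are all mutually reachable — one SCC of size 5.
That gives 1 strongly connected component.

1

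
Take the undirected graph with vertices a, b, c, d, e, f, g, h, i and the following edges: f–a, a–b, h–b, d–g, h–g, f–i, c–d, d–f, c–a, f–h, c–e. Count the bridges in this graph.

The edges on the cycle f-a-b-h-f are not bridges since each lies on that cycle.
But removing i–f disconnects i from f; removing e–c disconnects e from c — these are bridges.
That makes 2 bridges.

2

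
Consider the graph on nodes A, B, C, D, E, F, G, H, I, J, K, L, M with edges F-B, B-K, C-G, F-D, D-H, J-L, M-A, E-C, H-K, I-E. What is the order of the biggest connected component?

Starting from J we can reach J, L. That is one component of size 2.
Starting from A we can reach A, M. That is one component of size 2.
Starting from C we can reach C, E, G, I. That is one component of size 4.
Starting from B we can reach B, D, F, H, K. That is one component of size 5.
The largest has 5 vertices.

5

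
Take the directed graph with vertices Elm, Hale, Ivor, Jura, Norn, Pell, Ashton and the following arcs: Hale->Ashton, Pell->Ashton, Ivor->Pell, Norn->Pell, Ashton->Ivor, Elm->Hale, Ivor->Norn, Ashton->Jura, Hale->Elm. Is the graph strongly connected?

There is no directed path from Jura to Norn, so the graph is not strongly connected.

No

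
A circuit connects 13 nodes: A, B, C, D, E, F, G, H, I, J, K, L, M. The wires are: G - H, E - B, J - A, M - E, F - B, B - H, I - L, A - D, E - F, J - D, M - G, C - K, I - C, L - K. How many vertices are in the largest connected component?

6

Starting from A we can reach A, D, J. That is one component of size 3.
Starting from C we can reach C, I, K, L. That is one component of size 4.
Starting from B we can reach B, E, F, G, H, M. That is one component of size 6.
The largest has 6 vertices.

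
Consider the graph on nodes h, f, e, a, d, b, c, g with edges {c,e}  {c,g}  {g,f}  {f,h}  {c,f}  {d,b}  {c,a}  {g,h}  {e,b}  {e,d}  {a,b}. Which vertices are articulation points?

c

Removing c increases the component count from 1 to 2, so c is a cut vertex.
By contrast removing f leaves 1 component; it is not a cut vertex. No other vertex is a cut vertex either.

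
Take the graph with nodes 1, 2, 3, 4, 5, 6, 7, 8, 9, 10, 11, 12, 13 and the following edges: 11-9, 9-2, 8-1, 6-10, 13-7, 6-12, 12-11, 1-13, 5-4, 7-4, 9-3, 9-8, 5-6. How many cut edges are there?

3

The edges on the cycle 5-6-12-11-9-8-1-13-7-4-5 are not bridges since each lies on that cycle.
But removing 6-10 disconnects 6 from 10; removing 9-3 disconnects 9 from 3; removing 2-9 disconnects 2 from 9 — these are bridges.
That makes 3 bridges.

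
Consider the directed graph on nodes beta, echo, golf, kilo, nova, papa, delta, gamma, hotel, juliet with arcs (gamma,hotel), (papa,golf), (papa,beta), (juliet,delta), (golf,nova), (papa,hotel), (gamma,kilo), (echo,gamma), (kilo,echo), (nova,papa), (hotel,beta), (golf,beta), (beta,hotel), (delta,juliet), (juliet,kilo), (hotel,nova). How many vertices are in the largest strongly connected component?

{beta, golf, nova, papa, hotel} are all mutually reachable — one SCC of size 5.
{echo, kilo, gamma} are all mutually reachable — one SCC of size 3.
{delta, juliet} are all mutually reachable — one SCC of size 2.
The largest has 5 vertices.

5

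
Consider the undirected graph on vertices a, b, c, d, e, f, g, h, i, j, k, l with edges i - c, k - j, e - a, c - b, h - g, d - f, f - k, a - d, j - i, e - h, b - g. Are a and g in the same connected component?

From a we can reach a, b, c, d, e, f, g, h, i, j, k, which includes g.

Yes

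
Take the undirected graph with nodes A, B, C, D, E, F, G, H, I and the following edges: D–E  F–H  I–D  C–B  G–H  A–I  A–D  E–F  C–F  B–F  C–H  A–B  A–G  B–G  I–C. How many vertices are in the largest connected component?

Starting from A we can reach A, B, C, D, E, F, G, H, I. That is one component of size 9.
The largest has 9 vertices.

9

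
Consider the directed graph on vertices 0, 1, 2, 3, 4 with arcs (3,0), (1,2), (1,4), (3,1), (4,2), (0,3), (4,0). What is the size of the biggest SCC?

{0, 1, 3, 4} are all mutually reachable — one SCC of size 4.
{2} is an SCC by itself.
The largest has 4 vertices.

4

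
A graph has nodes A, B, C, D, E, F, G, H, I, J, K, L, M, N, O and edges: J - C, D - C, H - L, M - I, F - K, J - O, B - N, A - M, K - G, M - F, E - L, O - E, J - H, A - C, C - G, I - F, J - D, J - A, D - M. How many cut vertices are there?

1

Removing J increases the component count from 2 to 3, so J is a cut vertex.
By contrast removing F leaves 2 components; it is not a cut vertex. No other vertex is a cut vertex either.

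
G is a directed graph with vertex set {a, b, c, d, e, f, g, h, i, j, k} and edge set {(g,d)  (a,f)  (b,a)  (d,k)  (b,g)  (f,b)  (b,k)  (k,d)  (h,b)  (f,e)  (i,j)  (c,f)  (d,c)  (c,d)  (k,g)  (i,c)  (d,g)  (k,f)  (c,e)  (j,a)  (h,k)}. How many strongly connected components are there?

{a, b, c, d, f, g, k} are all mutually reachable — one SCC of size 7.
{j} is an SCC by itself.
{i} is an SCC by itself.
{h} is an SCC by itself.
{e} is an SCC by itself.
That gives 5 strongly connected components.

5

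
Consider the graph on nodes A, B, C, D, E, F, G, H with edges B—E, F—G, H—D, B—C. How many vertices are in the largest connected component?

3

A is isolated — a component by itself.
Starting from D we can reach D, H. That is one component of size 2.
Starting from F we can reach F, G. That is one component of size 2.
Starting from B we can reach B, C, E. That is one component of size 3.
The largest has 3 vertices.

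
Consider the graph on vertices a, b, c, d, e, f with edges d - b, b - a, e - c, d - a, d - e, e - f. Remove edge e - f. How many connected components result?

2

Before removal there is 1 component.
e - f is a bridge — removing it separates e's side from f's side.
After removal: 2 components.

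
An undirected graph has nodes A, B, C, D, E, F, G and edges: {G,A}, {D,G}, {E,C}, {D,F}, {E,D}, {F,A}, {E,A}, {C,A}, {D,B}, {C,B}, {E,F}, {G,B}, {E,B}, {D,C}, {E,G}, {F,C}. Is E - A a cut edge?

No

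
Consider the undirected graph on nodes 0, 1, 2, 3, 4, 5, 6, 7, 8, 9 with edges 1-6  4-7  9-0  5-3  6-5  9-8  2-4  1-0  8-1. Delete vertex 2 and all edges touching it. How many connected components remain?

2

With 2 gone, the remaining components are: {4, 7}; {0, 1, 3, 5, 6, 8, 9}.
That is 2 components.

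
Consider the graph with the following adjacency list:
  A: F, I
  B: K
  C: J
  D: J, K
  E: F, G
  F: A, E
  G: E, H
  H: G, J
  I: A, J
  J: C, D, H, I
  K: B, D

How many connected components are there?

1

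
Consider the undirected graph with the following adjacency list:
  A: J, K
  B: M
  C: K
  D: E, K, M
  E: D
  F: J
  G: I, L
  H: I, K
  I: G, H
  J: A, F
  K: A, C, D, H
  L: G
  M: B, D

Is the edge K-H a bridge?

Removing K-H leaves no path between K and H: the component count goes from 1 to 2. So it is a bridge.

Yes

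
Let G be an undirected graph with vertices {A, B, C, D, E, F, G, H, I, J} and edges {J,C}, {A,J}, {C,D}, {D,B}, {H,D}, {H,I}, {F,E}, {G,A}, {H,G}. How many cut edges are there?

The edges on the cycle H-G-A-J-C-D-H are not bridges since each lies on that cycle.
But removing H - I disconnects H from I; removing D - B disconnects D from B; removing F - E disconnects F from E — these are bridges.
That makes 3 bridges.

3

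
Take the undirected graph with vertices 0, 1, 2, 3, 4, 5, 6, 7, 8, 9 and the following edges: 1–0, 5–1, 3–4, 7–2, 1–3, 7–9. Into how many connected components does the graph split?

4

8 is isolated — a component by itself.
6 is isolated — a component by itself.
Starting from 2 we can reach 2, 7, 9. That is one component of size 3.
Starting from 0 we can reach 0, 1, 3, 4, 5. That is one component of size 5.
Total: 4 components.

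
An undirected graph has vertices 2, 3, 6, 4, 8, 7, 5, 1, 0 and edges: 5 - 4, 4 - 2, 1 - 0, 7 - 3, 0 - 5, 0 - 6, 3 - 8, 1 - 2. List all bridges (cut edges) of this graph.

0-6, 3-7, 3-8

The edges on the cycle 1-0-5-4-2-1 are not bridges since each lies on that cycle.
But removing 7 - 3 disconnects 7 from 3; removing 0 - 6 disconnects 0 from 6; removing 8 - 3 disconnects 8 from 3 — these are bridges.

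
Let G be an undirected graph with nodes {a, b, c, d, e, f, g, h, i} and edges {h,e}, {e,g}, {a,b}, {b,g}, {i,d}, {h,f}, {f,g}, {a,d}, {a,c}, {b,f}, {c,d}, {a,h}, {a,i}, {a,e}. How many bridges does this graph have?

0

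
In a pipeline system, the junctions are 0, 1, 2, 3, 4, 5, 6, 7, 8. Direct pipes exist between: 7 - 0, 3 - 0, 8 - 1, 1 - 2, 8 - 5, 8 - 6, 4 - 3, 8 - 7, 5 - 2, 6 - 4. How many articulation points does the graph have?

1

Removing 8 increases the component count from 1 to 2, so 8 is a cut vertex.
By contrast removing 0 leaves 1 component; it is not a cut vertex. No other vertex is a cut vertex either.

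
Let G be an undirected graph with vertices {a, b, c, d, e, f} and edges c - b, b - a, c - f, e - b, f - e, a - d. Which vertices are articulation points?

a, b

Removing a increases the component count from 1 to 2, so a is a cut vertex.
Removing b increases the component count from 1 to 2, so b is a cut vertex.
By contrast removing f leaves 1 component; it is not a cut vertex. No other vertex is a cut vertex either.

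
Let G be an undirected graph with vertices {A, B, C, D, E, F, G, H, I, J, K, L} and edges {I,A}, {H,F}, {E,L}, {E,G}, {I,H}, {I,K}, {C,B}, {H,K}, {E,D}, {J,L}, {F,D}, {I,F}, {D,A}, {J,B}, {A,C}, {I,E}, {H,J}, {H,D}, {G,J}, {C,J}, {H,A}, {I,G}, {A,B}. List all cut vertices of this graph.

Removing L, for instance, still leaves 1 component. No single vertex removal increases the component count — the graph has no articulation points.

none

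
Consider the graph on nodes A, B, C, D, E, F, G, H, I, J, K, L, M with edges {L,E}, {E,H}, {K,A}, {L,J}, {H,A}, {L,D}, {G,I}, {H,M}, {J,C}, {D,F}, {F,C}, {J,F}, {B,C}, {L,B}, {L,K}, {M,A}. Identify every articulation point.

Removing L increases the component count from 2 to 3, so L is a cut vertex.
By contrast removing J leaves 2 components; it is not a cut vertex. No other vertex is a cut vertex either.

L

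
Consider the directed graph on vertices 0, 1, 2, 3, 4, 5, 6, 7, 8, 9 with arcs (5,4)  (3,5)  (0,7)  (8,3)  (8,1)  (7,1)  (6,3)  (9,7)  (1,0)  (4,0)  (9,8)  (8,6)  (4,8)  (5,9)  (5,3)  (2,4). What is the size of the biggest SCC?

{3, 4, 5, 6, 8, 9} are all mutually reachable — one SCC of size 6.
{0, 1, 7} are all mutually reachable — one SCC of size 3.
{2} is an SCC by itself.
The largest has 6 vertices.

6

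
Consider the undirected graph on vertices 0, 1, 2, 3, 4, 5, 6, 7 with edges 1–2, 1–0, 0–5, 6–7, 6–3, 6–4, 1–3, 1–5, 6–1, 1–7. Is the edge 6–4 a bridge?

Yes

Removing 6–4 leaves no path between 6 and 4: the component count goes from 1 to 2. So it is a bridge.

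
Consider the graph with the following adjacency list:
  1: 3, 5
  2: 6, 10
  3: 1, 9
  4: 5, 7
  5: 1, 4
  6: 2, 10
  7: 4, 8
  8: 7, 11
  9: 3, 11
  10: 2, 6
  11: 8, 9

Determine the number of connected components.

2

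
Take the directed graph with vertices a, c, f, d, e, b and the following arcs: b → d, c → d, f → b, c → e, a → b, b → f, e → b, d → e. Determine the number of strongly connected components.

{b, d, e, f} are all mutually reachable — one SCC of size 4.
{a} is an SCC by itself.
{c} is an SCC by itself.
That gives 3 strongly connected components.

3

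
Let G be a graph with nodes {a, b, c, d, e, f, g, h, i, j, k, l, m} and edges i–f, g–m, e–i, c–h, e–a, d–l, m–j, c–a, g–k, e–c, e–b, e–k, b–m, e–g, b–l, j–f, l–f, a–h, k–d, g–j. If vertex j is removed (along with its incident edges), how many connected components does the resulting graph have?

With j gone, the remaining components are: {a, b, c, d, e, f, g, h, i, k, l, m}.
That is 1 component.

1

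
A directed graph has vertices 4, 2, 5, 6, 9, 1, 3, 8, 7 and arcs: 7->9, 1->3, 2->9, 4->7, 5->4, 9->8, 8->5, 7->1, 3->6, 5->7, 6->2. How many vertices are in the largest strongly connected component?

{1, 2, 3, 4, 5, 6, 7, 8, 9} are all mutually reachable — one SCC of size 9.
The largest has 9 vertices.

9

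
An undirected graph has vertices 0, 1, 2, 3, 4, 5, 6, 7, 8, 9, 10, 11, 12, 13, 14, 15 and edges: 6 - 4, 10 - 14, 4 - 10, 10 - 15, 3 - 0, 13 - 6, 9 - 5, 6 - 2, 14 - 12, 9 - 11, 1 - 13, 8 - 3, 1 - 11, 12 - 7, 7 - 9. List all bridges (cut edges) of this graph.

0-3, 10-15, 2-6, 3-8, 5-9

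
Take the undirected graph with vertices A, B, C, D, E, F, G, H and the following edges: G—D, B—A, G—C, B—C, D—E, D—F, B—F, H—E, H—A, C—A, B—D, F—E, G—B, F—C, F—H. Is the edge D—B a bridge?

No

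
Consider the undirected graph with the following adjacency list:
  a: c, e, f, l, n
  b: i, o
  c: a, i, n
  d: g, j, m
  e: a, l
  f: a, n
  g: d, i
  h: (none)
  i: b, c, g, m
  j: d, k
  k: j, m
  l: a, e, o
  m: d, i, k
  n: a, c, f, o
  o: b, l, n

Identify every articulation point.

Removing i increases the component count from 2 to 3, so i is a cut vertex.
By contrast removing c leaves 2 components; it is not a cut vertex. No other vertex is a cut vertex either.

i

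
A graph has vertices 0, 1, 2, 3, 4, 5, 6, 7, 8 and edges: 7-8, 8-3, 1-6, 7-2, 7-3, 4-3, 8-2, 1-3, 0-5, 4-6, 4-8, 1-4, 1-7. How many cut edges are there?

The edges on the cycle 1-4-8-3-1 are not bridges since each lies on that cycle.
But removing 5-0 disconnects 5 from 0 — this is a bridge.

1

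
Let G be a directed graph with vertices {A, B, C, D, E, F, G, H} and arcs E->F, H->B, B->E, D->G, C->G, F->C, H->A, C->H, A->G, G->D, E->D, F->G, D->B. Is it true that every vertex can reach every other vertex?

From F we can reach every vertex (A, B, C, D, E, F, G, H), and every vertex can reach F (A, B, C, D, E, F, G, H). So the whole graph is one strongly connected component.

Yes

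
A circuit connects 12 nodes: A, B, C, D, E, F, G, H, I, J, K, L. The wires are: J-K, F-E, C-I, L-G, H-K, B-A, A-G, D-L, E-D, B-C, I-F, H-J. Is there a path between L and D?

From L we can reach A, B, C, D, E, F, G, I, L, which includes D.

Yes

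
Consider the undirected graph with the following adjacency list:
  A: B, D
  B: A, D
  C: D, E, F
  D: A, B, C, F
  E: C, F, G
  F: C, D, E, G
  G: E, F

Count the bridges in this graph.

0

The edges on the cycle D-B-A-D are not bridges since each lies on that cycle.
Every edge lies on some cycle, so there are no bridges.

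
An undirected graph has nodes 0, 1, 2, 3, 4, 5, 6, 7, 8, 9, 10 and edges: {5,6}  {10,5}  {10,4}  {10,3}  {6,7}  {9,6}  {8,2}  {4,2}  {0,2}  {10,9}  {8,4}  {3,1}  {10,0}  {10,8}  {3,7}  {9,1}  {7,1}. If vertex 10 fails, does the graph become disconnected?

Deleting 10 raises the number of components from 1 to 2, so 10 is a cut vertex.

Yes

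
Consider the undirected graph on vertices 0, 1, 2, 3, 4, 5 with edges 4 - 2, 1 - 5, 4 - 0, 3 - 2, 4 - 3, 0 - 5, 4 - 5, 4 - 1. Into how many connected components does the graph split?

Starting from 0 we can reach 0, 1, 2, 3, 4, 5. That is one component of size 6.
Total: 1 component.

1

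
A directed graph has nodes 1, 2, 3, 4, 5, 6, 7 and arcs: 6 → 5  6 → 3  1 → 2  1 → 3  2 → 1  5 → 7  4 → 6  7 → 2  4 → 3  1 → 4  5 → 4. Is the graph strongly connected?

No

There is no directed path from 3 to 7, so the graph is not strongly connected.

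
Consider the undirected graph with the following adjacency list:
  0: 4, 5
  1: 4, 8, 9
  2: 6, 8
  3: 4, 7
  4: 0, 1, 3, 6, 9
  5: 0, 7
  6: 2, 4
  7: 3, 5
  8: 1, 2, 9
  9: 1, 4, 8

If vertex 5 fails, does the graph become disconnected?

No

Deleting 5 leaves 1 component (was 1) (its neighbors 0, 7 remain connected to each other), so 5 is not a cut vertex.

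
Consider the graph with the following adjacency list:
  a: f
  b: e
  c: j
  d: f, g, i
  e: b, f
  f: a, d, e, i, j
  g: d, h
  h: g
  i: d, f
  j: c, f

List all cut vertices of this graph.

Removing d increases the component count from 1 to 2, so d is a cut vertex.
Removing e increases the component count from 1 to 2, so e is a cut vertex.
Removing f increases the component count from 1 to 4, so f is a cut vertex.
Likewise g, j are cut vertices.
By contrast removing i leaves 1 component; it is not a cut vertex. No other vertex is a cut vertex either.

d, e, f, g, j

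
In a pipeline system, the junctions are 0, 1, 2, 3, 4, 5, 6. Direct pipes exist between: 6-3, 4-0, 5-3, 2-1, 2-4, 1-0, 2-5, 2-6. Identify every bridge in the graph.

none

The edges on the cycle 2-1-0-4-2 are not bridges since each lies on that cycle.
Every edge lies on some cycle, so there are no bridges.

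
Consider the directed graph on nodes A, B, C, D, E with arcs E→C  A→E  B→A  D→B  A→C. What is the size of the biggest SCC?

1

{D} is an SCC by itself.
{E} is an SCC by itself.
{C} is an SCC by itself.
{B} is an SCC by itself.
{A} is an SCC by itself.
The largest has 1 vertex.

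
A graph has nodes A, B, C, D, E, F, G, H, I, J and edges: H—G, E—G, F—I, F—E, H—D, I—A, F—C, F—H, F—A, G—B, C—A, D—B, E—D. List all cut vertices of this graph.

F

Removing F increases the component count from 2 to 3, so F is a cut vertex.
By contrast removing B leaves 2 components; it is not a cut vertex. No other vertex is a cut vertex either.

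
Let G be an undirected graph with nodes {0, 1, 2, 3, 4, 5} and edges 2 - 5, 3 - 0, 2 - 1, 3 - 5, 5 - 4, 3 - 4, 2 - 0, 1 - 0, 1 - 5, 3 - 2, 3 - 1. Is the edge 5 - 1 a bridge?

No

After removing 5 - 1, the path 5-3-1 still connects them, so the edge is not a bridge.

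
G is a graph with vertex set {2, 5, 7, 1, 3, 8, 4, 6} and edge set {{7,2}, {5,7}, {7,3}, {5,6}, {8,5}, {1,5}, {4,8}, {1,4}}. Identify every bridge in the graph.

2-7, 3-7, 5-6, 5-7

The edges on the cycle 1-4-8-5-1 are not bridges since each lies on that cycle.
But removing 5-6 disconnects 5 from 6; removing 7-2 disconnects 7 from 2; removing 5-7 disconnects 5 from 7; removing 7-3 disconnects 7 from 3 — these are bridges.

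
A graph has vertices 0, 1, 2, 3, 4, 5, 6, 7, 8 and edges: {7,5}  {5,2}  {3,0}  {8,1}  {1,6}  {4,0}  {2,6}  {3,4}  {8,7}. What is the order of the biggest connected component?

6

Starting from 0 we can reach 0, 3, 4. That is one component of size 3.
Starting from 1 we can reach 1, 2, 5, 6, 7, 8. That is one component of size 6.
The largest has 6 vertices.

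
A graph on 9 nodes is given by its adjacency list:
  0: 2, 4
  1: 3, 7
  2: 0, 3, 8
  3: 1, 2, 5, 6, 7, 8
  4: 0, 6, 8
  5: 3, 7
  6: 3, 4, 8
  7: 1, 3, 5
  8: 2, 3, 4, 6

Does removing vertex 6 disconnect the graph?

Deleting 6 leaves 1 component (was 1) (its neighbors 3, 4, 8 remain connected to each other), so 6 is not a cut vertex.

No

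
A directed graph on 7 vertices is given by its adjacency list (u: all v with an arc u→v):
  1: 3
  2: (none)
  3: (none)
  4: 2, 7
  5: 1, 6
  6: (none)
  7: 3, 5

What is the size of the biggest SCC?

1

{2} is an SCC by itself.
{3} is an SCC by itself.
{4} is an SCC by itself.
{7} is an SCC by itself.
{6} is an SCC by itself.
(and 2 more singleton SCCs)
The largest has 1 vertex.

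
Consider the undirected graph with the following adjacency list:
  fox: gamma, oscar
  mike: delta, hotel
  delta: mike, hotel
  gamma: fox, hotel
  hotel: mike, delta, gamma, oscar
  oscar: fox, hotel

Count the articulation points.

Removing hotel increases the component count from 1 to 2, so hotel is a cut vertex.
By contrast removing oscar leaves 1 component; it is not a cut vertex. No other vertex is a cut vertex either.

1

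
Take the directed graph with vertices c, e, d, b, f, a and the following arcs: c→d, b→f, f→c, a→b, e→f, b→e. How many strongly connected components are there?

6

{e} is an SCC by itself.
{b} is an SCC by itself.
{a} is an SCC by itself.
{c} is an SCC by itself.
{d} is an SCC by itself.
(and 1 more singleton SCC)
That gives 6 strongly connected components.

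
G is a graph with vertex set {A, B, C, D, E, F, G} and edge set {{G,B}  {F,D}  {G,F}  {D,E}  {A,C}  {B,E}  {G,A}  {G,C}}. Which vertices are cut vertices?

G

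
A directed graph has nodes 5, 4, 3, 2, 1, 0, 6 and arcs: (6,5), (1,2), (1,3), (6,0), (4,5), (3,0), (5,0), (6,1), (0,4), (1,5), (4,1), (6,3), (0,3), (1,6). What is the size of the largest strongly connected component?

6

{0, 1, 3, 4, 5, 6} are all mutually reachable — one SCC of size 6.
{2} is an SCC by itself.
The largest has 6 vertices.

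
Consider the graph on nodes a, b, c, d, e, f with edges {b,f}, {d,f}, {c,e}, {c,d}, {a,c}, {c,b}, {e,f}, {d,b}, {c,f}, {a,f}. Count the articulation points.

Removing b, for instance, still leaves 1 component. No single vertex removal increases the component count — the graph has no articulation points.

0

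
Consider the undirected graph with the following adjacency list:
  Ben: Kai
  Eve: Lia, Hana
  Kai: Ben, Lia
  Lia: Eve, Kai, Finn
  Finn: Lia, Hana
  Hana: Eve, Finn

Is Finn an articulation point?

Deleting Finn leaves 1 component (was 1) (its neighbors Lia, Hana remain connected to each other), so Finn is not a cut vertex.

No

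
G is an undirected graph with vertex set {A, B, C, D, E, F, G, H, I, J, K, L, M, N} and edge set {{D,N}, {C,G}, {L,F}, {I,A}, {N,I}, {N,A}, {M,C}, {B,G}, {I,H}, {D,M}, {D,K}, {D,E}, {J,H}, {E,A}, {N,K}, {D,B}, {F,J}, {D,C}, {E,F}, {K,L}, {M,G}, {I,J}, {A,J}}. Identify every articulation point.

Removing D increases the component count from 1 to 2, so D is a cut vertex.
By contrast removing K leaves 1 component; it is not a cut vertex. No other vertex is a cut vertex either.

D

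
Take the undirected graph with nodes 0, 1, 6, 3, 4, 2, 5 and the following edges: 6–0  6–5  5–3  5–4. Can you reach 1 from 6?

The component containing 6 is {0, 3, 4, 5, 6}, and 1 is not in it.

No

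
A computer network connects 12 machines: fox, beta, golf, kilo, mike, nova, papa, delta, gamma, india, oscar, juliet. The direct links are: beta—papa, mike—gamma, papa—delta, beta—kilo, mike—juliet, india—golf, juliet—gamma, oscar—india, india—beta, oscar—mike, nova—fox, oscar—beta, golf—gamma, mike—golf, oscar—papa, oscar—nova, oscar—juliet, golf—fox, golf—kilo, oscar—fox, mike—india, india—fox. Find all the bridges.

delta-papa

The edges on the cycle oscar-nova-fox-golf-india-oscar are not bridges since each lies on that cycle.
But removing papa—delta disconnects papa from delta — this is a bridge.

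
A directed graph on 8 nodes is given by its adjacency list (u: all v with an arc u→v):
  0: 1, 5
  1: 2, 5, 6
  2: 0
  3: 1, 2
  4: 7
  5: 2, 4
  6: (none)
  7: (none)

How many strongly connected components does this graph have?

{0, 1, 2, 5} are all mutually reachable — one SCC of size 4.
{4} is an SCC by itself.
{7} is an SCC by itself.
{3} is an SCC by itself.
{6} is an SCC by itself.
That gives 5 strongly connected components.

5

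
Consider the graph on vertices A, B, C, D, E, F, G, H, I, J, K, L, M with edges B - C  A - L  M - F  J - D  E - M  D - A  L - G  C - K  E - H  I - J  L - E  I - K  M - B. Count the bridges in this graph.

The edges on the cycle I-J-D-A-L-E-M-B-C-K-I are not bridges since each lies on that cycle.
But removing L - G disconnects L from G; removing H - E disconnects H from E; removing F - M disconnects F from M — these are bridges.
That makes 3 bridges.

3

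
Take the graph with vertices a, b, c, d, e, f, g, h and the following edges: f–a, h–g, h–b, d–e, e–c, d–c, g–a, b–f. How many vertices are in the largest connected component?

Starting from c we can reach c, d, e. That is one component of size 3.
Starting from a we can reach a, b, f, g, h. That is one component of size 5.
The largest has 5 vertices.

5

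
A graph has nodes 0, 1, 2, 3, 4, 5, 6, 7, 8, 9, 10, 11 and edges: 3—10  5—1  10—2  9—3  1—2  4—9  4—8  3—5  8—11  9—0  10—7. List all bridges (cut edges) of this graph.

0-9, 10-7, 11-8, 3-9, 4-8, 4-9

The edges on the cycle 3-5-1-2-10-3 are not bridges since each lies on that cycle.
But removing 10—7 disconnects 10 from 7; removing 3—9 disconnects 3 from 9; removing 8—11 disconnects 8 from 11; removing 4—9 disconnects 4 from 9 — these are bridges.
In total 6 edges are bridges.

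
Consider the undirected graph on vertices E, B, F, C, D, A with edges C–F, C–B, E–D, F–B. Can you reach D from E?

From E we can reach D, E, which includes D.

Yes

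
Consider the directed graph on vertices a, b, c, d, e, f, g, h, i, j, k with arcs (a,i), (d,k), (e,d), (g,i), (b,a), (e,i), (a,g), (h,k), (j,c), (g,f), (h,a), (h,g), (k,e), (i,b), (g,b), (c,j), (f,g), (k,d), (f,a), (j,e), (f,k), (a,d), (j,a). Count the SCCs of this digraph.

3

{a, b, d, e, f, g, i, k} are all mutually reachable — one SCC of size 8.
{c, j} are all mutually reachable — one SCC of size 2.
{h} is an SCC by itself.
That gives 3 strongly connected components.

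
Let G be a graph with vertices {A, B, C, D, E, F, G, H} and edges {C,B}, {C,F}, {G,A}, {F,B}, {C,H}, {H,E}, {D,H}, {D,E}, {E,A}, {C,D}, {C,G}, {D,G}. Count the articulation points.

Removing C increases the component count from 1 to 2, so C is a cut vertex.
By contrast removing A leaves 1 component; it is not a cut vertex. No other vertex is a cut vertex either.

1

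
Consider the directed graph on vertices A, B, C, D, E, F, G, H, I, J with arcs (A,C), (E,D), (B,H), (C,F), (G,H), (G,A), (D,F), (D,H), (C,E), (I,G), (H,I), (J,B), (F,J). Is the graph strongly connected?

Yes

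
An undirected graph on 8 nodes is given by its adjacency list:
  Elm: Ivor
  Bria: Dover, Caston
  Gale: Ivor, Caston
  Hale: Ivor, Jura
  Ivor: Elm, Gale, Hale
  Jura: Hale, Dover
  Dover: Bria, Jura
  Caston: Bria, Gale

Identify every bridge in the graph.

The edges on the cycle Gale-Ivor-Hale-Jura-Dover-Bria-Caston-Gale are not bridges since each lies on that cycle.
But removing Ivor-Elm disconnects Ivor from Elm — this is a bridge.

Elm-Ivor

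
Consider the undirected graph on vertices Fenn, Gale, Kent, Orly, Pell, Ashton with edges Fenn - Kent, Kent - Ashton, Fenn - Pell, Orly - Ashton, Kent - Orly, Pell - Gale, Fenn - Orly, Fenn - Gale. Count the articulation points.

1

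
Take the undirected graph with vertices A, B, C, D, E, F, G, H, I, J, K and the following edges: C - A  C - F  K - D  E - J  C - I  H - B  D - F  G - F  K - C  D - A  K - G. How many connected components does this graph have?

Starting from E we can reach E, J. That is one component of size 2.
Starting from B we can reach B, H. That is one component of size 2.
Starting from A we can reach A, C, D, F, G, I, K. That is one component of size 7.
Total: 3 components.

3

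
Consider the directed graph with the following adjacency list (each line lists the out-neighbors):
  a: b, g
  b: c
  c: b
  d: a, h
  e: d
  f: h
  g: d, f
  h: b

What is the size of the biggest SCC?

3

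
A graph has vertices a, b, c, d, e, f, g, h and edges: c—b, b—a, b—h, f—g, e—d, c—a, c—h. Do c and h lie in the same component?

From c we can reach a, b, c, h, which includes h.

Yes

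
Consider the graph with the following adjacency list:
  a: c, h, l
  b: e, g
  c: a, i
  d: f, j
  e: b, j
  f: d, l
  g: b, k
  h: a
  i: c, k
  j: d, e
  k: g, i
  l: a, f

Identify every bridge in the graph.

The edges on the cycle d-f-l-a-c-i-k-g-b-e-j-d are not bridges since each lies on that cycle.
But removing h-a disconnects h from a — this is a bridge.

a-h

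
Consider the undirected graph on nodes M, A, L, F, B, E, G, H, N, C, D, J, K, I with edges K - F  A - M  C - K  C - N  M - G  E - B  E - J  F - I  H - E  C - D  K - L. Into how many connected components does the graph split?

3

Starting from A we can reach A, G, M. That is one component of size 3.
Starting from B we can reach B, E, H, J. That is one component of size 4.
Starting from C we can reach C, D, F, I, K, L, N. That is one component of size 7.
Total: 3 components.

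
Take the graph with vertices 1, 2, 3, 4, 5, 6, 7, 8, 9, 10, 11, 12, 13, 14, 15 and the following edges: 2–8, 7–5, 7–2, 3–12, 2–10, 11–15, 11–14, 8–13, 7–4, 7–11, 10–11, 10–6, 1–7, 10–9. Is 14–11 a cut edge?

Yes

Removing 14–11 leaves no path between 14 and 11: the component count goes from 2 to 3. So it is a bridge.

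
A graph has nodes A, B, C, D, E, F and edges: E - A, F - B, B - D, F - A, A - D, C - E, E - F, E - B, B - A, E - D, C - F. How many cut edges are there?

The edges on the cycle C-E-A-B-F-C are not bridges since each lies on that cycle.
Every edge lies on some cycle, so there are no bridges.

0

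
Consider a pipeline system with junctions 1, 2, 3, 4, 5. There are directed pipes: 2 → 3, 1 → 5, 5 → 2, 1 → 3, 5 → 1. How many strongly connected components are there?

4

{1, 5} are all mutually reachable — one SCC of size 2.
{2} is an SCC by itself.
{3} is an SCC by itself.
{4} is an SCC by itself.
That gives 4 strongly connected components.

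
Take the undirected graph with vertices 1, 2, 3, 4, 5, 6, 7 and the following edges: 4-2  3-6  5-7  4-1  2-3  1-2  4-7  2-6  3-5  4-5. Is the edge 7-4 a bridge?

After removing 7-4, the path 7-5-4 still connects them, so the edge is not a bridge.

No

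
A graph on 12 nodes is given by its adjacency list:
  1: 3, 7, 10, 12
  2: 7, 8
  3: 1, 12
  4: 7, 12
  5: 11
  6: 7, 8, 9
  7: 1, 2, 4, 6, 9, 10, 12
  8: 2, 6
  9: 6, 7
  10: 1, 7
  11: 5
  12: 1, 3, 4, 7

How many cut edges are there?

1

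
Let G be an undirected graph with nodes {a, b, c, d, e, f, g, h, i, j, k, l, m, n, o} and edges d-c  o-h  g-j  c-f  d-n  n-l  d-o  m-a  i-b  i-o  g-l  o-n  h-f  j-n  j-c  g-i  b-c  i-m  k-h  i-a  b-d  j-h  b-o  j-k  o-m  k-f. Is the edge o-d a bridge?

No

After removing o-d, the path o-b-d still connects them, so the edge is not a bridge.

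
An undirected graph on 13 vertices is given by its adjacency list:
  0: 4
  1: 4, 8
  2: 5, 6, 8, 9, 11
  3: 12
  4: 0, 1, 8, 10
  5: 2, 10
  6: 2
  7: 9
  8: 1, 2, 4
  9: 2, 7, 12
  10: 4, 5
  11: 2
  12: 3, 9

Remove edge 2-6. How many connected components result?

2

Before removal there is 1 component.
2-6 is a bridge — removing it separates 2's side from 6's side.
After removal: 2 components.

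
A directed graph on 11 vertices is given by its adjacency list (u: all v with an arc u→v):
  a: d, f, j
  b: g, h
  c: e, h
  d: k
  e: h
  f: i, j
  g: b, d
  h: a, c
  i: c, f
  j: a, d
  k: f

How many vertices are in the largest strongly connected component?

{a, c, d, e, f, h, i, j, k} are all mutually reachable — one SCC of size 9.
{b, g} are all mutually reachable — one SCC of size 2.
The largest has 9 vertices.

9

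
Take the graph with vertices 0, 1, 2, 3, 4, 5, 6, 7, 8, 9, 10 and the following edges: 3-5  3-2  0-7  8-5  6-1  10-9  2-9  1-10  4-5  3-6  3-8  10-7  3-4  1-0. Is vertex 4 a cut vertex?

No

Deleting 4 leaves 1 component (was 1) (its neighbors 3, 5 remain connected to each other), so 4 is not a cut vertex.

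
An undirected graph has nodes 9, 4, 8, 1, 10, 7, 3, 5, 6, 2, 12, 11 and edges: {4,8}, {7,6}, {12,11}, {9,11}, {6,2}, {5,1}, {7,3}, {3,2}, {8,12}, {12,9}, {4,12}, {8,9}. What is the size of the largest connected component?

5

10 is isolated — a component by itself.
Starting from 1 we can reach 1, 5. That is one component of size 2.
Starting from 2 we can reach 2, 3, 6, 7. That is one component of size 4.
Starting from 4 we can reach 4, 8, 9, 11, 12. That is one component of size 5.
The largest has 5 vertices.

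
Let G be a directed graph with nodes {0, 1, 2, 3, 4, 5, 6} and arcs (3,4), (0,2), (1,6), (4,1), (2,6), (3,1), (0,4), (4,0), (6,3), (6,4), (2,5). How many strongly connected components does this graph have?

{0, 1, 2, 3, 4, 6} are all mutually reachable — one SCC of size 6.
{5} is an SCC by itself.
That gives 2 strongly connected components.

2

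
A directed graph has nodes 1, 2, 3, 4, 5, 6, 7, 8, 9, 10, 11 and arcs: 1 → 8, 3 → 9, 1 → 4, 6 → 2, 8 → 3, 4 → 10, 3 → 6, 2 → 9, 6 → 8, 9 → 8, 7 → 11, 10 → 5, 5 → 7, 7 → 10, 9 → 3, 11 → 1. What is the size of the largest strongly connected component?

6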